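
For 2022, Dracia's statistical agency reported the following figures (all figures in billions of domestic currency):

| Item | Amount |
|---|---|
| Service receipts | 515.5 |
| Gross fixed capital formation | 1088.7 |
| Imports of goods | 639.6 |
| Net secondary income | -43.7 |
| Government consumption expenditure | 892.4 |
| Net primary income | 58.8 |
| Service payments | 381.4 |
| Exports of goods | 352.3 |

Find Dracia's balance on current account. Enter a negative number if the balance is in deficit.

-138.1

Goods balance = 352.3 - 639.6 = -287.3
Services balance = 515.5 - 381.4 = 134.1
Trade balance (goods + services) = -287.3 + 134.1 = -153.2
Net primary income = 58.8
Net secondary income = -43.7
Current account = -153.2 + 58.8 + (-43.7) = -138.1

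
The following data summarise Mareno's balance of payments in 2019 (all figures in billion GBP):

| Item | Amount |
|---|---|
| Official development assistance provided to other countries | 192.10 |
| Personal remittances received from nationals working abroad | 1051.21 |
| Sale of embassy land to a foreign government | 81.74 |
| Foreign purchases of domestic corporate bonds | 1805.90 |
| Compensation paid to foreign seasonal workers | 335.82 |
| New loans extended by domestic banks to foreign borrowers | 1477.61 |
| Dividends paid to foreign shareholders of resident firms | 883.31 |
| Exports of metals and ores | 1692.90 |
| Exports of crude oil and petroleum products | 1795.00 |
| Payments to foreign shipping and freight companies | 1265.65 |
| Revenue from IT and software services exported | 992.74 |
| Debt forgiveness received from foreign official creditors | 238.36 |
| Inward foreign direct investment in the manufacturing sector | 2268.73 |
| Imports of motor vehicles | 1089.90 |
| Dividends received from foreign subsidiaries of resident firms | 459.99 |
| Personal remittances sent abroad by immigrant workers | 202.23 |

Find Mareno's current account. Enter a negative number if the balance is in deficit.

2022.83

Goods: 1692.90 + 1795.00 - 1089.90 = 2398.00
Services: 992.74 - 1265.65 = -272.91
Primary income: -335.82 + 459.99 - 883.31 = -759.14
Secondary income: 1051.21 - 192.10 - 202.23 = 656.88
Current account = 2398.00 + (-272.91) + (-759.14) + 656.88 = 2022.83
(Excluded from the current account — capital account: sale of embassy land to a foreign government 81.74, debt forgiveness received from foreign official creditors 238.36; financial account: foreign purchases of domestic corporate bonds 1805.90, new loans extended by domestic banks to foreign borrowers 1477.61, inward foreign direct investment in the manufacturing sector 2268.73.)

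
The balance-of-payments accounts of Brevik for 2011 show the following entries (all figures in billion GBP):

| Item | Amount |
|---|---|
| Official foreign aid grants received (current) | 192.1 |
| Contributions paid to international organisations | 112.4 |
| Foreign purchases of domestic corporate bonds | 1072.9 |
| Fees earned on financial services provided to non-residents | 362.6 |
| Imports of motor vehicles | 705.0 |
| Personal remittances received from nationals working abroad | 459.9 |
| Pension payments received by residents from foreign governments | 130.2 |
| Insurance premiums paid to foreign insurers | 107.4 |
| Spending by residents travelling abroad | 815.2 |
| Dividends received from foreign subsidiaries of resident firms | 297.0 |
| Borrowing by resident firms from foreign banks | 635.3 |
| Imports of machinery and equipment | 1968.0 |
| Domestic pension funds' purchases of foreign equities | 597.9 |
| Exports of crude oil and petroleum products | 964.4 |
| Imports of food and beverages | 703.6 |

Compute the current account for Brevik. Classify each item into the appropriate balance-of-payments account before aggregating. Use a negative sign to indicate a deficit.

Goods: -705.0 - 1968.0 - 703.6 + 964.4 = -2412.2
Services: -107.4 + 362.6 - 815.2 = -560.0
Primary income: 297.0
Secondary income: -112.4 + 459.9 + 130.2 + 192.1 = 669.8
Current account = (-2412.2) + (-560.0) + 297.0 + 669.8 = -2005.4
(Excluded from the current account — financial account: foreign purchases of domestic corporate bonds 1072.9, borrowing by resident firms from foreign banks 635.3, domestic pension funds' purchases of foreign equities 597.9.)

-2005.4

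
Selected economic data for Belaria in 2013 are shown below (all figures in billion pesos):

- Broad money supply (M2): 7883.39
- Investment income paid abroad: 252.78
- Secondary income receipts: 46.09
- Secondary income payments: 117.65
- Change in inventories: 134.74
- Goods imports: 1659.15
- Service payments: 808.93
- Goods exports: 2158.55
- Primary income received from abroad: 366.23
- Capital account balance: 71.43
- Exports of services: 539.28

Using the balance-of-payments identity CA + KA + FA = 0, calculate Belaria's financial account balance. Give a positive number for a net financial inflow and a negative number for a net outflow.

Goods balance = 2158.55 - 1659.15 = 499.40
Services balance = 539.28 - 808.93 = -269.65
Trade balance (goods + services) = 499.40 + (-269.65) = 229.75
Net primary income = 366.23 - 252.78 = 113.45
Net secondary income = 46.09 - 117.65 = -71.56
Current account = 229.75 + 113.45 + (-71.56) = 271.64
Financial account = -(271.64 + 71.43) = -343.07

-343.07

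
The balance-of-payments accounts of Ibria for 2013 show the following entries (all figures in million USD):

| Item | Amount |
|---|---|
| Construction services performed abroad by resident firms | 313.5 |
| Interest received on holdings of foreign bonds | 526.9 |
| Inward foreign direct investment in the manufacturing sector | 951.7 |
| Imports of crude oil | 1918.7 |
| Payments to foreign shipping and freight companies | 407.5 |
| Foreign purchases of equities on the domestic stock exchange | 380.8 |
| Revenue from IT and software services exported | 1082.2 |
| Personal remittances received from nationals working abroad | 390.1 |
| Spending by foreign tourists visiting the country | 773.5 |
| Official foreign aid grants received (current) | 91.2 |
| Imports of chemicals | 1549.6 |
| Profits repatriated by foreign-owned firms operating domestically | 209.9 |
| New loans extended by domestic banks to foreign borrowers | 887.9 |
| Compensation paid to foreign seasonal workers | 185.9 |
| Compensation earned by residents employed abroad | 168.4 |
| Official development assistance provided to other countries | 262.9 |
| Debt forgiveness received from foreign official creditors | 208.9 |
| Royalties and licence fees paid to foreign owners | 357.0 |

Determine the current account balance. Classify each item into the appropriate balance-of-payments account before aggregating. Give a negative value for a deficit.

-1545.7

Goods: -1918.7 - 1549.6 = -3468.3
Services: 313.5 + 1082.2 + 773.5 - 357.0 - 407.5 = 1404.7
Primary income: 168.4 - 185.9 - 209.9 + 526.9 = 299.5
Secondary income: 91.2 - 262.9 + 390.1 = 218.4
Current account = (-3468.3) + 1404.7 + 299.5 + 218.4 = -1545.7
(Excluded from the current account — financial account: inward foreign direct investment in the manufacturing sector 951.7, foreign purchases of equities on the domestic stock exchange 380.8, new loans extended by domestic banks to foreign borrowers 887.9; capital account: debt forgiveness received from foreign official creditors 208.9.)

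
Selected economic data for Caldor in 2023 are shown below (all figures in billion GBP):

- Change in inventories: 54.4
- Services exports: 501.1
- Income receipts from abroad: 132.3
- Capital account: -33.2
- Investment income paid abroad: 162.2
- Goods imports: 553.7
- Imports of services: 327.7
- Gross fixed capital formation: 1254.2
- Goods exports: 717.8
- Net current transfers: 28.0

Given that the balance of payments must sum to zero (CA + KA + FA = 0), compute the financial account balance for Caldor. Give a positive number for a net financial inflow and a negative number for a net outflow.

Goods balance = 717.8 - 553.7 = 164.1
Services balance = 501.1 - 327.7 = 173.4
Trade balance (goods + services) = 164.1 + 173.4 = 337.5
Net primary income = 132.3 - 162.2 = -29.9
Net secondary income = 28.0
Current account = 337.5 + (-29.9) + 28.0 = 335.6
Financial account = -(335.6 + (-33.2)) = -302.4

-302.4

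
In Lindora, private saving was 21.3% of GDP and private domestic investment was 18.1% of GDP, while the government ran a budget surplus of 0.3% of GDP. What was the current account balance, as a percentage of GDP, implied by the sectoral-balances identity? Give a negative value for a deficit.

3.5

By the sectoral-balances identity, CA = (S_private - I) + (T - G).
Private balance = 21.3 - 18.1 = 3.2
Government balance (T - G) = 0.3
CA = 3.2 + 0.3 = 3.5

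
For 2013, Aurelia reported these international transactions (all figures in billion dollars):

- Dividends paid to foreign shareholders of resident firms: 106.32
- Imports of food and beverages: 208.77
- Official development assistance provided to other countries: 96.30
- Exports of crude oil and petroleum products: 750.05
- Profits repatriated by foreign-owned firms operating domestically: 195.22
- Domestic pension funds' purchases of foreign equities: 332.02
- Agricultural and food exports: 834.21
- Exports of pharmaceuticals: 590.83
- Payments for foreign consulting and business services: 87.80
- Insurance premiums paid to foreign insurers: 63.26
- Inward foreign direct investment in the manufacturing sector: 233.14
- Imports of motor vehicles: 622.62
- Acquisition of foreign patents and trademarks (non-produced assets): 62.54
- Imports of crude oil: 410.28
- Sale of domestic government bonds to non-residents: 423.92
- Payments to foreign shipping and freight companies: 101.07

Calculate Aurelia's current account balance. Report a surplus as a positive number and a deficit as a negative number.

283.45

Goods: -208.77 - 622.62 + 590.83 + 750.05 - 410.28 + 834.21 = 933.42
Services: -101.07 - 63.26 - 87.80 = -252.13
Primary income: -195.22 - 106.32 = -301.54
Secondary income: -96.30
Current account = 933.42 + (-252.13) + (-301.54) + (-96.30) = 283.45
(Excluded from the current account — financial account: domestic pension funds' purchases of foreign equities 332.02, inward foreign direct investment in the manufacturing sector 233.14, sale of domestic government bonds to non-residents 423.92; capital account: acquisition of foreign patents and trademarks (non-produced assets) 62.54.)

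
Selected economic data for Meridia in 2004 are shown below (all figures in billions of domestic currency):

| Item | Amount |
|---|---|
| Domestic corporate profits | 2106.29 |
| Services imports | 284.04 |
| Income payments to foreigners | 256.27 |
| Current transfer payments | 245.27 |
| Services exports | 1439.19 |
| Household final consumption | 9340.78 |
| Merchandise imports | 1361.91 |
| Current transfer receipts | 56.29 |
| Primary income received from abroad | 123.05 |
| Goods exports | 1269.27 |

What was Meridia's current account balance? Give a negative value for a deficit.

Goods balance = 1269.27 - 1361.91 = -92.64
Services balance = 1439.19 - 284.04 = 1155.15
Trade balance (goods + services) = -92.64 + 1155.15 = 1062.51
Net primary income = 123.05 - 256.27 = -133.22
Net secondary income = 56.29 - 245.27 = -188.98
Current account = 1062.51 + (-133.22) + (-188.98) = 740.31

740.31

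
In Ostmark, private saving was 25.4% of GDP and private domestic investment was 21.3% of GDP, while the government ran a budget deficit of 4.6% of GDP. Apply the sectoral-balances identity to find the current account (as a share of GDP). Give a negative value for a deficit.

-0.5

By the sectoral-balances identity, CA = (S_private - I) + (T - G).
Private balance = 25.4 - 21.3 = 4.1
Government balance (T - G) = -4.6
CA = 4.1 + (-4.6) = -0.5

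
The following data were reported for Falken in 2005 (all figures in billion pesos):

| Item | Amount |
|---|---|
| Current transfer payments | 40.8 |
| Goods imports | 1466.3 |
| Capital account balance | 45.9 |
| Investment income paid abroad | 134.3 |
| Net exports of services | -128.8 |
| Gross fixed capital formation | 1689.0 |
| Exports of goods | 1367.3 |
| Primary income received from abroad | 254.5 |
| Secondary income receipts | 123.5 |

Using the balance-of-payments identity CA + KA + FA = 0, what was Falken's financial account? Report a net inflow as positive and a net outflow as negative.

Goods balance = 1367.3 - 1466.3 = -99.0
Services balance = -128.8
Trade balance (goods + services) = -99.0 + (-128.8) = -227.8
Net primary income = 254.5 - 134.3 = 120.2
Net secondary income = 123.5 - 40.8 = 82.7
Current account = -227.8 + 120.2 + 82.7 = -24.9
Financial account = -(-24.9 + 45.9) = -21.0

-21.0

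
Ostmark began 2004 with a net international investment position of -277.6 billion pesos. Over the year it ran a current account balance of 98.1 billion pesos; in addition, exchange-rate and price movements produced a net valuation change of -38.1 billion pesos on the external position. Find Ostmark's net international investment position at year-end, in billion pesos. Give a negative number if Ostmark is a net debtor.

Change in NIIP = current account + net valuation change = 98.1 + (-38.1) = 60.0
End-of-year NIIP = -277.6 + 60.0 = -217.6

-217.6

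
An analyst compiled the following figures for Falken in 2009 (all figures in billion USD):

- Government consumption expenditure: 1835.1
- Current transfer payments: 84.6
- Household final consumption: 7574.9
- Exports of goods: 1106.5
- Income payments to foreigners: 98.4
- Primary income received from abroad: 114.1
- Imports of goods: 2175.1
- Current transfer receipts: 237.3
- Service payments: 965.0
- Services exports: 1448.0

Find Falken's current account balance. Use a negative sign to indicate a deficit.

Goods balance = 1106.5 - 2175.1 = -1068.6
Services balance = 1448.0 - 965.0 = 483.0
Trade balance (goods + services) = -1068.6 + 483.0 = -585.6
Net primary income = 114.1 - 98.4 = 15.7
Net secondary income = 237.3 - 84.6 = 152.7
Current account = -585.6 + 15.7 + 152.7 = -417.2

-417.2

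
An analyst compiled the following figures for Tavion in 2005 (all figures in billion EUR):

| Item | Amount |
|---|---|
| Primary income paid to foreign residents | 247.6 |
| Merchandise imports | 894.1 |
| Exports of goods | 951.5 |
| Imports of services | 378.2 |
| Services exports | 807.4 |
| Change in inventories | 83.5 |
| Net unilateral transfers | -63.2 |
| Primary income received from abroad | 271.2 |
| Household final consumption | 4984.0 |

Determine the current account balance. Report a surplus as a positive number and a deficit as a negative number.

Goods balance = 951.5 - 894.1 = 57.4
Services balance = 807.4 - 378.2 = 429.2
Trade balance (goods + services) = 57.4 + 429.2 = 486.6
Net primary income = 271.2 - 247.6 = 23.6
Net secondary income = -63.2
Current account = 486.6 + 23.6 + (-63.2) = 447.0

447.0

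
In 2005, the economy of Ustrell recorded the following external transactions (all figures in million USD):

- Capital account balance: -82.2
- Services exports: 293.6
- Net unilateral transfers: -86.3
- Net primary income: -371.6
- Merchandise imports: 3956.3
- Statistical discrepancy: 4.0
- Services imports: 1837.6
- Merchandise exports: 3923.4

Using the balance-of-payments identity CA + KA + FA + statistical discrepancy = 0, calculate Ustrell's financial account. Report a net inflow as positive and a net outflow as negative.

Goods balance = 3923.4 - 3956.3 = -32.9
Services balance = 293.6 - 1837.6 = -1544.0
Trade balance (goods + services) = -32.9 + (-1544.0) = -1576.9
Net primary income = -371.6
Net secondary income = -86.3
Current account = -1576.9 + (-371.6) + (-86.3) = -2034.8
Financial account = -(-2034.8 + (-82.2) + 4.0) = 2113.0

2113.0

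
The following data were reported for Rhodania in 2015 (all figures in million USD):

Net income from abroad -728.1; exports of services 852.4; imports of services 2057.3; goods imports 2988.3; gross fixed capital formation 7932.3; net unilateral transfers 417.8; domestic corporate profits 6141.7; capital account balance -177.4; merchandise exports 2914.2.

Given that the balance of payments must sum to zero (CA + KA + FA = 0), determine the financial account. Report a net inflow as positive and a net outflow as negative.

1766.7

Goods balance = 2914.2 - 2988.3 = -74.1
Services balance = 852.4 - 2057.3 = -1204.9
Trade balance (goods + services) = -74.1 + (-1204.9) = -1279.0
Net primary income = -728.1
Net secondary income = 417.8
Current account = -1279.0 + (-728.1) + 417.8 = -1589.3
Financial account = -(-1589.3 + (-177.4)) = 1766.7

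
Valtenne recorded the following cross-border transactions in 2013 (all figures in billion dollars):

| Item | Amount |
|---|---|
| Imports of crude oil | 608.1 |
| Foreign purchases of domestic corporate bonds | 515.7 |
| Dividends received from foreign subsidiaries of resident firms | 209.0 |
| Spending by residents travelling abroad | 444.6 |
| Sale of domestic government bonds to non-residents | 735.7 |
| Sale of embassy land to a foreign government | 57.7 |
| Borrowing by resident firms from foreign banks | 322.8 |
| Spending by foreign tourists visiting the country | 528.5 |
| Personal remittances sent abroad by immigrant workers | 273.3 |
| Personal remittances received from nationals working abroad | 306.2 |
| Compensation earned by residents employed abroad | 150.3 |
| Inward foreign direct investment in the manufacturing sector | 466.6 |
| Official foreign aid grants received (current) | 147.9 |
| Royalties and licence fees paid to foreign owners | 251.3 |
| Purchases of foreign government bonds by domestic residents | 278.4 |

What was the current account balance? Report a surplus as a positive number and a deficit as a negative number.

Goods: -608.1
Services: 528.5 - 444.6 - 251.3 = -167.4
Primary income: 150.3 + 209.0 = 359.3
Secondary income: 147.9 - 273.3 + 306.2 = 180.8
Current account = (-608.1) + (-167.4) + 359.3 + 180.8 = -235.4
(Excluded from the current account — financial account: foreign purchases of domestic corporate bonds 515.7, sale of domestic government bonds to non-residents 735.7, borrowing by resident firms from foreign banks 322.8, inward foreign direct investment in the manufacturing sector 466.6, purchases of foreign government bonds by domestic residents 278.4; capital account: sale of embassy land to a foreign government 57.7.)

-235.4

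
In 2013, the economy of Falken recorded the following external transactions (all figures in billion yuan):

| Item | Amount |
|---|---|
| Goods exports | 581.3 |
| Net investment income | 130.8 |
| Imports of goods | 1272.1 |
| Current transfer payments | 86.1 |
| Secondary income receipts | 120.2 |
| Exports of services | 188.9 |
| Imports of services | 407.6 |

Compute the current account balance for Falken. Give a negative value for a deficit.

Goods balance = 581.3 - 1272.1 = -690.8
Services balance = 188.9 - 407.6 = -218.7
Trade balance (goods + services) = -690.8 + (-218.7) = -909.5
Net primary income = 130.8
Net secondary income = 120.2 - 86.1 = 34.1
Current account = -909.5 + 130.8 + 34.1 = -744.6

-744.6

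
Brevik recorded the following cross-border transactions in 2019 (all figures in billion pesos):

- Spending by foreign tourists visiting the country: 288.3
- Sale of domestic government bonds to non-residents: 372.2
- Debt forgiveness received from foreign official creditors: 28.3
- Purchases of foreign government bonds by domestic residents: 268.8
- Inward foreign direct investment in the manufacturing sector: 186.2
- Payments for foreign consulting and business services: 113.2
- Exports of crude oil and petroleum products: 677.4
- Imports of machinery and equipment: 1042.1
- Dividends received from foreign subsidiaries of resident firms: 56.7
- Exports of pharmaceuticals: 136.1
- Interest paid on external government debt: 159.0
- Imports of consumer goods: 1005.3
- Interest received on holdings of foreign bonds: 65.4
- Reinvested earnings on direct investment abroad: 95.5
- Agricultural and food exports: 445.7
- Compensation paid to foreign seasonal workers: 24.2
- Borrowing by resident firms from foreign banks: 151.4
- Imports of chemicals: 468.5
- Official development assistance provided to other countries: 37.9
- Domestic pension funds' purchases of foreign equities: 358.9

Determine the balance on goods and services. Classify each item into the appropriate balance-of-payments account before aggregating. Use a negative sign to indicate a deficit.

Goods: -468.5 + 445.7 - 1005.3 - 1042.1 + 677.4 + 136.1 = -1256.7
Services: 288.3 - 113.2 = 175.1
Trade balance = -1256.7 + 175.1 = -1081.6
(Excluded from the trade balance — financial account: sale of domestic government bonds to non-residents 372.2, purchases of foreign government bonds by domestic residents 268.8, inward foreign direct investment in the manufacturing sector 186.2, borrowing by resident firms from foreign banks 151.4, domestic pension funds' purchases of foreign equities 358.9; capital account: debt forgiveness received from foreign official creditors 28.3; primary income: dividends received from foreign subsidiaries of resident firms 56.7, interest paid on external government debt 159.0, interest received on holdings of foreign bonds 65.4, reinvested earnings on direct investment abroad 95.5, compensation paid to foreign seasonal workers 24.2; secondary income: official development assistance provided to other countries 37.9.)

-1081.6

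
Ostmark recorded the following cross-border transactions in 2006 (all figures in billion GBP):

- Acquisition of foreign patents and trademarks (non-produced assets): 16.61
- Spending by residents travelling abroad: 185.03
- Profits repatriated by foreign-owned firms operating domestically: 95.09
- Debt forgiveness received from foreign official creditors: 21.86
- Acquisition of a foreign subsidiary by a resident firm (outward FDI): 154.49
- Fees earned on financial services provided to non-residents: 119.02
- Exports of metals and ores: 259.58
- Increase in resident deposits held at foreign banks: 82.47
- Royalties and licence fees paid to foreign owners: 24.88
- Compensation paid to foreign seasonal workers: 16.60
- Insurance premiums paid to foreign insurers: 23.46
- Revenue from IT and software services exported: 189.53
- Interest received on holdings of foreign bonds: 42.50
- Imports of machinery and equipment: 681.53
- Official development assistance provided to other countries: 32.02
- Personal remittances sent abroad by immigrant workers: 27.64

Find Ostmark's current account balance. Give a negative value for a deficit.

Goods: -681.53 + 259.58 = -421.95
Services: -23.46 - 24.88 + 189.53 + 119.02 - 185.03 = 75.18
Primary income: 42.50 - 95.09 - 16.60 = -69.19
Secondary income: -27.64 - 32.02 = -59.66
Current account = (-421.95) + 75.18 + (-69.19) + (-59.66) = -475.62
(Excluded from the current account — capital account: acquisition of foreign patents and trademarks (non-produced assets) 16.61, debt forgiveness received from foreign official creditors 21.86; financial account: acquisition of a foreign subsidiary by a resident firm (outward FDI) 154.49, increase in resident deposits held at foreign banks 82.47.)

-475.62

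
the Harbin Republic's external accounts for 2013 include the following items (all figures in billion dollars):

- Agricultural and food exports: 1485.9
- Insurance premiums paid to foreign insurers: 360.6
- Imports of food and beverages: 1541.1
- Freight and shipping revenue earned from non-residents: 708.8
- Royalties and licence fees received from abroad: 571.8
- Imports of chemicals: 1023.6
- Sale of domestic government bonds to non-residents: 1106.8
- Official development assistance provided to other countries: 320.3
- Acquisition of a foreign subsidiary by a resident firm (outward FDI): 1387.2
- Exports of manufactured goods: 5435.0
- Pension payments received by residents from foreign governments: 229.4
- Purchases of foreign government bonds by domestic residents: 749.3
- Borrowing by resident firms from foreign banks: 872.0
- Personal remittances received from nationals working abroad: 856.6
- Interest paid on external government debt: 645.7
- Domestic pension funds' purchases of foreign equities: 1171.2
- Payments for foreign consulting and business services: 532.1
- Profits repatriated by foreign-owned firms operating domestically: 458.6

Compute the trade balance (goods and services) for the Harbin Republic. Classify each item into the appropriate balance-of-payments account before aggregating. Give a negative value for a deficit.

Goods: -1023.6 - 1541.1 + 5435.0 + 1485.9 = 4356.2
Services: -532.1 + 571.8 + 708.8 - 360.6 = 387.9
Trade balance = 4356.2 + 387.9 = 4744.1
(Excluded from the trade balance — financial account: sale of domestic government bonds to non-residents 1106.8, acquisition of a foreign subsidiary by a resident firm (outward FDI) 1387.2, purchases of foreign government bonds by domestic residents 749.3, borrowing by resident firms from foreign banks 872.0, domestic pension funds' purchases of foreign equities 1171.2; secondary income: official development assistance provided to other countries 320.3, pension payments received by residents from foreign governments 229.4, personal remittances received from nationals working abroad 856.6; primary income: interest paid on external government debt 645.7, profits repatriated by foreign-owned firms operating domestically 458.6.)

4744.1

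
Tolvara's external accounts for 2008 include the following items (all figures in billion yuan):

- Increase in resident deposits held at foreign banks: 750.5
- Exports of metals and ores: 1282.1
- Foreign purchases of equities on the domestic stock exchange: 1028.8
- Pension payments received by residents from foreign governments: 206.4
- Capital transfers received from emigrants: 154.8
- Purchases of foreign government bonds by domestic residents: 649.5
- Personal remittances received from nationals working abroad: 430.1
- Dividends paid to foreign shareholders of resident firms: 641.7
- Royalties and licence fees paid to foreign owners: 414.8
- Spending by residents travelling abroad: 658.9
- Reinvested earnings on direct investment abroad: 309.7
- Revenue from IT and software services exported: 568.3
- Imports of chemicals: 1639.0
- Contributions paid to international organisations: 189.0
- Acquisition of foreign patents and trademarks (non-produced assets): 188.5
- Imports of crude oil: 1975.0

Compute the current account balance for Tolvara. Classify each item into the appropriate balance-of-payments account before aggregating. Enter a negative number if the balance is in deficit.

Goods: 1282.1 - 1639.0 - 1975.0 = -2331.9
Services: -414.8 + 568.3 - 658.9 = -505.4
Primary income: 309.7 - 641.7 = -332.0
Secondary income: -189.0 + 206.4 + 430.1 = 447.5
Current account = (-2331.9) + (-505.4) + (-332.0) + 447.5 = -2721.8
(Excluded from the current account — financial account: increase in resident deposits held at foreign banks 750.5, foreign purchases of equities on the domestic stock exchange 1028.8, purchases of foreign government bonds by domestic residents 649.5; capital account: capital transfers received from emigrants 154.8, acquisition of foreign patents and trademarks (non-produced assets) 188.5.)

-2721.8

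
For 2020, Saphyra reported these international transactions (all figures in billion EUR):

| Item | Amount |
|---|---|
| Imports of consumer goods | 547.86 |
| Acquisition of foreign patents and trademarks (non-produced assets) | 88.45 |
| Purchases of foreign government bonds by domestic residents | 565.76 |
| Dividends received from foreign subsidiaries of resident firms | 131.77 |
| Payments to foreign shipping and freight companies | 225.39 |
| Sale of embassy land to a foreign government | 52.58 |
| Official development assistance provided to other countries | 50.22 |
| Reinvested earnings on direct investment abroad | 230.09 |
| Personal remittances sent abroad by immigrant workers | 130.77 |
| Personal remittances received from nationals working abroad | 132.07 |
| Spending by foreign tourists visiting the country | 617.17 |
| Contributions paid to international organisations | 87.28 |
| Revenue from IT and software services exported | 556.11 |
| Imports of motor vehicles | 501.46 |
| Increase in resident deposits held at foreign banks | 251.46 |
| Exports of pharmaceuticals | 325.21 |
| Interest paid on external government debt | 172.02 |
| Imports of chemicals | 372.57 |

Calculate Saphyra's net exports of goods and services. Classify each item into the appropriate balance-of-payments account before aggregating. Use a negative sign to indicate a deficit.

-148.79

Goods: 325.21 - 547.86 - 501.46 - 372.57 = -1096.68
Services: -225.39 + 556.11 + 617.17 = 947.89
Trade balance = -1096.68 + 947.89 = -148.79
(Excluded from the trade balance — capital account: acquisition of foreign patents and trademarks (non-produced assets) 88.45, sale of embassy land to a foreign government 52.58; financial account: purchases of foreign government bonds by domestic residents 565.76, increase in resident deposits held at foreign banks 251.46; primary income: dividends received from foreign subsidiaries of resident firms 131.77, reinvested earnings on direct investment abroad 230.09, interest paid on external government debt 172.02; secondary income: official development assistance provided to other countries 50.22, personal remittances sent abroad by immigrant workers 130.77, personal remittances received from nationals working abroad 132.07, contributions paid to international organisations 87.28.)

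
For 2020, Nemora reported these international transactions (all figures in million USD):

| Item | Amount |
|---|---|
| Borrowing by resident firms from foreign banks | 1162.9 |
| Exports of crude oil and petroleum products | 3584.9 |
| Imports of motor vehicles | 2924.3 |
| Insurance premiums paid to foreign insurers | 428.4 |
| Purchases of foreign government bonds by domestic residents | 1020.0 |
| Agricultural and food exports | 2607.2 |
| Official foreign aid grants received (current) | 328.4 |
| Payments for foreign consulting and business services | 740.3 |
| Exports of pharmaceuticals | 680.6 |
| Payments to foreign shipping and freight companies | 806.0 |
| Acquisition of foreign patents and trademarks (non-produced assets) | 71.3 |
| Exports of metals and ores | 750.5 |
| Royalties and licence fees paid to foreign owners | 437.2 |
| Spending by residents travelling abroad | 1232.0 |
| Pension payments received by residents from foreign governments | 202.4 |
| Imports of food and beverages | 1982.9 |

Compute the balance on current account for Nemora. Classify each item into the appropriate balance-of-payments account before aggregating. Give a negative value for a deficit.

-397.1

Goods: 3584.9 + 680.6 - 1982.9 + 2607.2 + 750.5 - 2924.3 = 2716.0
Services: -740.3 - 806.0 - 1232.0 - 428.4 - 437.2 = -3643.9
Secondary income: 202.4 + 328.4 = 530.8
Current account = 2716.0 + (-3643.9) + 530.8 = -397.1
(Excluded from the current account — financial account: borrowing by resident firms from foreign banks 1162.9, purchases of foreign government bonds by domestic residents 1020.0; capital account: acquisition of foreign patents and trademarks (non-produced assets) 71.3.)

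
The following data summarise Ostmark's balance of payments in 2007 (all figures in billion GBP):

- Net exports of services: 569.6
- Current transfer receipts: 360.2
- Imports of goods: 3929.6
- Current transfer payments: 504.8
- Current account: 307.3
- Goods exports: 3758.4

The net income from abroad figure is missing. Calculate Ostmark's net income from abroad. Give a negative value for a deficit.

53.5

Current account = goods balance + services balance + net primary income + net secondary income
Sum of the known components = 253.8
Net income from abroad = CA - (known components) = 307.3 - 253.8 = 53.5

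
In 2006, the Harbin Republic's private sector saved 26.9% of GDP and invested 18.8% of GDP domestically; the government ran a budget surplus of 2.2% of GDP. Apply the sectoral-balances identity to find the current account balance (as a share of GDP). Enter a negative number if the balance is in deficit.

By the sectoral-balances identity, CA = (S_private - I) + (T - G).
Private balance = 26.9 - 18.8 = 8.1
Government balance (T - G) = 2.2
CA = 8.1 + 2.2 = 10.3

10.3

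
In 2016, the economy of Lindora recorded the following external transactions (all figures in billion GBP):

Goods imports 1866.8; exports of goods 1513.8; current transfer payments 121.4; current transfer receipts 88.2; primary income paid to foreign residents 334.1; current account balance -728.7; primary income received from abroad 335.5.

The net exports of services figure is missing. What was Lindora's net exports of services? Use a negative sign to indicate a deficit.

-343.9

Current account = goods balance + services balance + net primary income + net secondary income
Sum of the known components = -384.8
Net exports of services = CA - (known components) = -728.7 - (-384.8) = -343.9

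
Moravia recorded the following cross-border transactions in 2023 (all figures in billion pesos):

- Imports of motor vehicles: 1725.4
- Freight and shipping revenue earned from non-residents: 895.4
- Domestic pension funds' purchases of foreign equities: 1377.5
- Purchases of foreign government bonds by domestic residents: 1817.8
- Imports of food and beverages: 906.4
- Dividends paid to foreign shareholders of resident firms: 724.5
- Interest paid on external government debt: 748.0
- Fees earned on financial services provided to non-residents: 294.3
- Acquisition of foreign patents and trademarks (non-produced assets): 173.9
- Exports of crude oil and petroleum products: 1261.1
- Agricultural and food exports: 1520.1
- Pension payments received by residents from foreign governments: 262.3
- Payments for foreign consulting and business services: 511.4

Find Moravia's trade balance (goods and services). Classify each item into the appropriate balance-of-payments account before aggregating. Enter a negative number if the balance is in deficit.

827.7

Goods: -1725.4 + 1520.1 + 1261.1 - 906.4 = 149.4
Services: 895.4 + 294.3 - 511.4 = 678.3
Trade balance = 149.4 + 678.3 = 827.7
(Excluded from the trade balance — financial account: domestic pension funds' purchases of foreign equities 1377.5, purchases of foreign government bonds by domestic residents 1817.8; primary income: dividends paid to foreign shareholders of resident firms 724.5, interest paid on external government debt 748.0; capital account: acquisition of foreign patents and trademarks (non-produced assets) 173.9; secondary income: pension payments received by residents from foreign governments 262.3.)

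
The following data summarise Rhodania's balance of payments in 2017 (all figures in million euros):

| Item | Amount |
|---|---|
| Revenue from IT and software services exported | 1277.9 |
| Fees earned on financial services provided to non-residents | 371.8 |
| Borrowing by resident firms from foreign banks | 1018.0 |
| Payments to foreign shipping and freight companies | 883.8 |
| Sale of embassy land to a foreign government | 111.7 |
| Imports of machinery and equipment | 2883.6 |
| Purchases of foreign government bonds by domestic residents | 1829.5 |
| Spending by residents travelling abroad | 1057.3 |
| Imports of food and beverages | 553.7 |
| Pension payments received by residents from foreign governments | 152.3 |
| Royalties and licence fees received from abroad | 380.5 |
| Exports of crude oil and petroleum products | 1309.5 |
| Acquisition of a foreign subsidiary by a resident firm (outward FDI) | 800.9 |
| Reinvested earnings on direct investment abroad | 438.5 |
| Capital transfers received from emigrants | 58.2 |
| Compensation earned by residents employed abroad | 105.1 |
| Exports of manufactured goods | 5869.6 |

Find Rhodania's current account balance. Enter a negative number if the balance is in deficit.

4526.8

Goods: 1309.5 - 2883.6 + 5869.6 - 553.7 = 3741.8
Services: -1057.3 + 371.8 + 380.5 - 883.8 + 1277.9 = 89.1
Primary income: 438.5 + 105.1 = 543.6
Secondary income: 152.3
Current account = 3741.8 + 89.1 + 543.6 + 152.3 = 4526.8
(Excluded from the current account — financial account: borrowing by resident firms from foreign banks 1018.0, purchases of foreign government bonds by domestic residents 1829.5, acquisition of a foreign subsidiary by a resident firm (outward FDI) 800.9; capital account: sale of embassy land to a foreign government 111.7, capital transfers received from emigrants 58.2.)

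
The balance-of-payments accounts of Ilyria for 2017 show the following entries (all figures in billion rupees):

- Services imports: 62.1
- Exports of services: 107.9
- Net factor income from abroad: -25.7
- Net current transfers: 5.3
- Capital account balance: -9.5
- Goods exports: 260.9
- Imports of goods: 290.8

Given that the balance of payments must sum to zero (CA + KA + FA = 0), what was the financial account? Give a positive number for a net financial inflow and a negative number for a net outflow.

Goods balance = 260.9 - 290.8 = -29.9
Services balance = 107.9 - 62.1 = 45.8
Trade balance (goods + services) = -29.9 + 45.8 = 15.9
Net primary income = -25.7
Net secondary income = 5.3
Current account = 15.9 + (-25.7) + 5.3 = -4.5
Financial account = -(-4.5 + (-9.5)) = 14.0

14.0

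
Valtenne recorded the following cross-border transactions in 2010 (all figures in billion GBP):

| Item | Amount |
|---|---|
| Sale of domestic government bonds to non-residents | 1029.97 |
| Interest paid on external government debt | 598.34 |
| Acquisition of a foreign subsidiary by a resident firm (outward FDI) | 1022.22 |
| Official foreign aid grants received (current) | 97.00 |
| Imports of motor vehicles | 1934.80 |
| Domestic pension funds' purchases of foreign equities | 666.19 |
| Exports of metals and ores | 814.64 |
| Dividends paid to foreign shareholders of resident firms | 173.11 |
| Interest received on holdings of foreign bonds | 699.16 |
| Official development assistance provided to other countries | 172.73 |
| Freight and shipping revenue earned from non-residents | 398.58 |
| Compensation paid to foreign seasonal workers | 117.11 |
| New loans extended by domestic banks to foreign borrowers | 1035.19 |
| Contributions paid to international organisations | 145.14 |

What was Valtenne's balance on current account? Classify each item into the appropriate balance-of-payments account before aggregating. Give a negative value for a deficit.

Goods: -1934.80 + 814.64 = -1120.16
Services: 398.58
Primary income: -117.11 - 173.11 - 598.34 + 699.16 = -189.40
Secondary income: 97.00 - 172.73 - 145.14 = -220.87
Current account = (-1120.16) + 398.58 + (-189.40) + (-220.87) = -1131.85
(Excluded from the current account — financial account: sale of domestic government bonds to non-residents 1029.97, acquisition of a foreign subsidiary by a resident firm (outward FDI) 1022.22, domestic pension funds' purchases of foreign equities 666.19, new loans extended by domestic banks to foreign borrowers 1035.19.)

-1131.85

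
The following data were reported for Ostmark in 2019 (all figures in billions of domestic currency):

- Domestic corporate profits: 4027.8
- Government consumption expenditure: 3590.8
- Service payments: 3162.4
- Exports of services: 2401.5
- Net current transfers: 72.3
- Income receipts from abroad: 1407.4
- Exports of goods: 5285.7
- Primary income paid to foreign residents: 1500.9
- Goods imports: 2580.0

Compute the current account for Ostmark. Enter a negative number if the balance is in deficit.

1923.6

Goods balance = 5285.7 - 2580.0 = 2705.7
Services balance = 2401.5 - 3162.4 = -760.9
Trade balance (goods + services) = 2705.7 + (-760.9) = 1944.8
Net primary income = 1407.4 - 1500.9 = -93.5
Net secondary income = 72.3
Current account = 1944.8 + (-93.5) + 72.3 = 1923.6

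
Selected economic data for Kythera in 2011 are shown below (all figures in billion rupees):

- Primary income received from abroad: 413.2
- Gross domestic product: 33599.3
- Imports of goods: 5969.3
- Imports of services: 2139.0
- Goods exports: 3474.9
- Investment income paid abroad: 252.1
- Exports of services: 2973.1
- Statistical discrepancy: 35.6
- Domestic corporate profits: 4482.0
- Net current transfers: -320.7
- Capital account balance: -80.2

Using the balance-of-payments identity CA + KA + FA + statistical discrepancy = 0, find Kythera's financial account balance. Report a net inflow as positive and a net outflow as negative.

Goods balance = 3474.9 - 5969.3 = -2494.4
Services balance = 2973.1 - 2139.0 = 834.1
Trade balance (goods + services) = -2494.4 + 834.1 = -1660.3
Net primary income = 413.2 - 252.1 = 161.1
Net secondary income = -320.7
Current account = -1660.3 + 161.1 + (-320.7) = -1819.9
Financial account = -(-1819.9 + (-80.2) + 35.6) = 1864.5

1864.5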